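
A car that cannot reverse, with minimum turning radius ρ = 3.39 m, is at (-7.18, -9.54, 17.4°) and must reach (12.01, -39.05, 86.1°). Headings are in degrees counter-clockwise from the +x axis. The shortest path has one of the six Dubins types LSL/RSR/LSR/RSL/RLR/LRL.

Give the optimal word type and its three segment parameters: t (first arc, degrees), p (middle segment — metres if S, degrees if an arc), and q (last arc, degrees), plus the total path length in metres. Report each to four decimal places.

Let ψ = atan2(Δy, Δx) = atan2(-29.51, 19.19) = -56.9645° be the start→goal bearing.
Normalize: d = |goal − start| / ρ = 35.200798/3.39 = 10.383716, α = (θ_start − ψ) mod 360° = 74.3645° = 1.297906 rad, β = (θ_goal − ψ) mod 360° = 143.0645° = 2.496947 rad.
Common terms: sin α = 0.962996, cos α = 0.269516, sin β = 0.600915, cos β = -0.799313, cos(α−β) = 0.363251, d² = 107.821564. Work in radians in the unit-radius frame; every candidate has L = ρ·(t + p + q).
LSL: p² = 2 + d² − 2cos(α−β) + 2d(sin α − sin β) = 116.614550; p = √p² = 10.798822; φ = atan2(cos β − cos α, d + sin α − sin β) = -0.099139 rad; t = (φ − α) mod 2π = 4.886141 rad, q = (β − φ) mod 2π = 2.596086 rad → L = 3.39·(4.886141 + 10.798822 + 2.596086) = 3.39·18.281048 = 61.972753 m
RSR: p² = 2 + d² − 2cos(α−β) + 2d(sin β − sin α) = 101.575574; p = √p² = 10.078471; φ = atan2(cos α − cos β, d − sin α + sin β) = 0.106250 rad; t = (α − φ) mod 2π = 1.191655 rad, q = (φ − β) mod 2π = 3.892489 rad → L = 3.39·(1.191655 + 10.078471 + 3.892489) = 3.39·15.162615 = 51.401265 m
LSR: p² = d² − 2 + 2cos(α−β) + 2d(sin α + sin β) = 139.026484; p = √p² = 11.790949; φ = atan2(−cos α − cos β, d + sin α + sin β) − atan2(−2, p) = 0.212337 rad; t = (φ − α) mod 2π = 5.197616 rad, q = (φ − β) mod 2π = 3.998575 rad → L = 3.39·(5.197616 + 11.790949 + 3.998575) = 3.39·20.987140 = 71.146405 m
RSL: p² = d² − 2 + 2cos(α−β) − 2d(sin α + sin β) = 74.069649; p = √p² = 8.606373; φ = atan2(cos α + cos β, d − sin α − sin β) − atan2(2, p) = -0.288330 rad; t = (α − φ) mod 2π = 1.586236 rad, q = (β − φ) mod 2π = 2.785277 rad → L = 3.39·(1.586236 + 8.606373 + 2.785277) = 3.39·12.977886 = 43.995034 m
RLR: c = (6 − d² + 2cos(α−β) + 2d(sin α − sin β))/8 = -11.696947, |c| > 1 → infeasible
LRL: c = (6 − d² + 2cos(α−β) − 2d(sin α − sin β))/8 = -13.576819, |c| > 1 → infeasible
Shortest: RSL with L = 43.995034 m ≈ 43.9950 m
Convert RSL to answer units (arcs ×180/π): t = 1.586236·180/π = 90.8846°, p = ρ·p = 3.39·8.606373 = 29.1756 m, q = 2.785277·180/π = 159.5846°, L = 43.9950 m.

RSL: t = 90.8846°, p = 29.1756 m, q = 159.5846°, L = 43.9950 m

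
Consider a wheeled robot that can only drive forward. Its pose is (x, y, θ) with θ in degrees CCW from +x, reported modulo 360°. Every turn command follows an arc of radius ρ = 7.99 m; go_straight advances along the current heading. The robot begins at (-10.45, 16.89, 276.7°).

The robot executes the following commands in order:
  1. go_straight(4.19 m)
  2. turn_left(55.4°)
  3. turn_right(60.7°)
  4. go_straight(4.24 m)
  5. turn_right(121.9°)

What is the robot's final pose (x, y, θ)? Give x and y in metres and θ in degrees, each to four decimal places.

set_pose: (x, y, θ) = (-10.4500, 16.8900, 276.7000°), ρ = 7.99
go_straight(4.19): x += 4.19·cos θ, y += 4.19·sin θ → (-9.9611, 12.7286, 276.7000°)
turn_left(55.4°): centre at ρ to the left, rotate +55.4° → (-5.7645, 6.5995, 332.1000°)
turn_right(60.7°): centre at ρ to the right, rotate −60.7° → (-1.5156, -0.2665, 271.4000°)
go_straight(4.24): x += 4.24·cos θ, y += 4.24·sin θ → (-1.4120, -4.5053, 271.4000°)
turn_right(121.9°): centre at ρ to the right, rotate −121.9° → (-13.4549, -11.5849, 149.5000°)

(-13.4549, -11.5849, 149.5000°)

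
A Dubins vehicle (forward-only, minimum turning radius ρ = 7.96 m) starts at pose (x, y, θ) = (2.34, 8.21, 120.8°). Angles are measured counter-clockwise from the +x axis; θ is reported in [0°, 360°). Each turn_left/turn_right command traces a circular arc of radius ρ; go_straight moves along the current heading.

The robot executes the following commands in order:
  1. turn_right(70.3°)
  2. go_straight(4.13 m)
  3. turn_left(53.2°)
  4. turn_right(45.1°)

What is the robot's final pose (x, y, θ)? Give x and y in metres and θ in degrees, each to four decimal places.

(8.1929, 33.5167, 58.6000°)

set_pose: (x, y, θ) = (2.3400, 8.2100, 120.8000°), ρ = 7.96
turn_right(70.3°): centre at ρ to the right, rotate −70.3° → (3.0352, 17.3490, 50.5000°)
go_straight(4.13): x += 4.13·cos θ, y += 4.13·sin θ → (5.6622, 20.5359, 50.5000°)
turn_left(53.2°): centre at ρ to the left, rotate +53.2° → (7.2536, 27.4843, 103.7000°)
turn_right(45.1°): centre at ρ to the right, rotate −45.1° → (8.1929, 33.5167, 58.6000°)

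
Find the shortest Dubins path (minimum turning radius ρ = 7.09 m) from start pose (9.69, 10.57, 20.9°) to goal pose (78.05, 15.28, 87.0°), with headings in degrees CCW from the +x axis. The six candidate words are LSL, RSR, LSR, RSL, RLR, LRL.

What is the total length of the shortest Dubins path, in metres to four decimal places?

72.1547 m

Let ψ = atan2(Δy, Δx) = atan2(4.71, 68.36) = 3.9414° be the start→goal bearing.
Normalize: d = |goal − start| / ρ = 68.522067/7.09 = 9.664608, α = (θ_start − ψ) mod 360° = 16.9586° = 0.295983 rad, β = (θ_goal − ψ) mod 360° = 83.0586° = 1.449645 rad.
Common terms: sin α = 0.291680, cos α = 0.956516, sin β = 0.992670, cos β = 0.120855, cos(α−β) = 0.405142, d² = 93.404638. Work in radians in the unit-radius frame; every candidate has L = ρ·(t + p + q).
LSL: p² = 2 + d² − 2cos(α−β) + 2d(sin α − sin β) = 81.044762; p = √p² = 9.002486; φ = atan2(cos β − cos α, d + sin α − sin β) = -0.092959 rad; t = (φ − α) mod 2π = 5.894243 rad, q = (β − φ) mod 2π = 1.542605 rad → L = 7.09·(5.894243 + 9.002486 + 1.542605) = 7.09·16.439334 = 116.554881 m
RSR: p² = 2 + d² − 2cos(α−β) + 2d(sin β − sin α) = 108.143948; p = √p² = 10.399228; φ = atan2(cos α − cos β, d − sin α + sin β) = 0.080445 rad; t = (α − φ) mod 2π = 0.215538 rad, q = (φ − β) mod 2π = 4.913985 rad → L = 7.09·(0.215538 + 10.399228 + 4.913985) = 7.09·15.528751 = 110.098844 m
LSR: p² = d² − 2 + 2cos(α−β) + 2d(sin α + sin β) = 117.040399; p = √p² = 10.818521; φ = atan2(−cos α − cos β, d + sin α + sin β) − atan2(−2, p) = 0.084721 rad; t = (φ − α) mod 2π = 6.071923 rad, q = (φ − β) mod 2π = 4.918261 rad → L = 7.09·(6.071923 + 10.818521 + 4.918261) = 7.09·21.808705 = 154.623720 m
RSL: p² = d² − 2 + 2cos(α−β) − 2d(sin α + sin β) = 67.389444; p = √p² = 8.209107; φ = atan2(cos α + cos β, d − sin α − sin β) − atan2(2, p) = -0.111117 rad; t = (α − φ) mod 2π = 0.407100 rad, q = (β − φ) mod 2π = 1.560762 rad → L = 7.09·(0.407100 + 8.209107 + 1.560762) = 7.09·10.176969 = 72.154710 m
RLR: c = (6 − d² + 2cos(α−β) + 2d(sin α − sin β))/8 = -12.517993, |c| > 1 → infeasible
LRL: c = (6 − d² + 2cos(α−β) − 2d(sin α − sin β))/8 = -9.130595, |c| > 1 → infeasible
Shortest: RSL with L = 72.154710 m ≈ 72.1547 m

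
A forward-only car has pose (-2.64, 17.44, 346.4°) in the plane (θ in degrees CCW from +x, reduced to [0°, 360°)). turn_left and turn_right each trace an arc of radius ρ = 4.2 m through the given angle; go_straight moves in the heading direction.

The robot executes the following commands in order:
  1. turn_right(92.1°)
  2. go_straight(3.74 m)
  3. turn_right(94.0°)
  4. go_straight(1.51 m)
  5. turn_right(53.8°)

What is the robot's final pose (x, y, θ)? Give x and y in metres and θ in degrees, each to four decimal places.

(-10.0883, 9.0734, 106.5000°)

set_pose: (x, y, θ) = (-2.6400, 17.4400, 346.4000°), ρ = 4.2
turn_right(92.1°): centre at ρ to the right, rotate −92.1° → (0.4157, 12.2212, 254.3000°)
go_straight(3.74): x += 3.74·cos θ, y += 3.74·sin θ → (-0.5963, 8.6208, 254.3000°)
turn_right(94.0°): centre at ρ to the right, rotate −94.0° → (-6.0554, 5.8031, 160.3000°)
go_straight(1.51): x += 1.51·cos θ, y += 1.51·sin θ → (-7.4771, 6.3121, 160.3000°)
turn_right(53.8°): centre at ρ to the right, rotate −53.8° → (-10.0883, 9.0734, 106.5000°)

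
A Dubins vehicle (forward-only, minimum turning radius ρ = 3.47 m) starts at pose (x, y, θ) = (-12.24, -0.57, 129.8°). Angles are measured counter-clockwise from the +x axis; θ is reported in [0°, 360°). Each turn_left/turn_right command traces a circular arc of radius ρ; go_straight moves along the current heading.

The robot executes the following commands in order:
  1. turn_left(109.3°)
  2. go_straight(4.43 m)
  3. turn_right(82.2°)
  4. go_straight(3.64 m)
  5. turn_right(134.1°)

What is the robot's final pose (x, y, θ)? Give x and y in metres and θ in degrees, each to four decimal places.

set_pose: (x, y, θ) = (-12.2400, -0.5700, 129.8000°), ρ = 3.47
turn_left(109.3°): centre at ρ to the left, rotate +109.3° → (-17.8834, -1.0092, 239.1000°)
go_straight(4.43): x += 4.43·cos θ, y += 4.43·sin θ → (-20.1584, -4.8104, 239.1000°)
turn_right(82.2°): centre at ρ to the right, rotate −82.2° → (-24.4973, -6.2202, 156.9000°)
go_straight(3.64): x += 3.64·cos θ, y += 3.64·sin θ → (-27.8455, -4.7921, 156.9000°)
turn_right(134.1°): centre at ρ to the right, rotate −134.1° → (-27.8287, 1.5985, 22.8000°)

(-27.8287, 1.5985, 22.8000°)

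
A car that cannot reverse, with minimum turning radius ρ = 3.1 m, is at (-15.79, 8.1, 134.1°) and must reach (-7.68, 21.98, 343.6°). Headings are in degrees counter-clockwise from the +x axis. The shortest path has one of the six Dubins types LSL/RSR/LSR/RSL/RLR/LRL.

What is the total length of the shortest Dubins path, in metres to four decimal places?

18.2239 m

Let ψ = atan2(Δy, Δx) = atan2(13.88, 8.11) = 59.7025° be the start→goal bearing.
Normalize: d = |goal − start| / ρ = 16.075649/3.1 = 5.185693, α = (θ_start − ψ) mod 360° = 74.3975° = 1.298481 rad, β = (θ_goal − ψ) mod 360° = 283.8975° = 4.954946 rad.
Common terms: sin α = 0.963151, cos α = 0.268962, sin β = -0.970727, cos β = 0.240185, cos(α−β) = -0.870356, d² = 26.891415. Work in radians in the unit-radius frame; every candidate has L = ρ·(t + p + q).
LSL: p² = 2 + d² − 2cos(α−β) + 2d(sin α − sin β) = 50.689121; p = √p² = 7.119629; φ = atan2(cos β − cos α, d + sin α − sin β) = -0.004042 rad; t = (φ − α) mod 2π = 4.980662 rad, q = (β − φ) mod 2π = 4.958988 rad → L = 3.1·(4.980662 + 7.119629 + 4.958988) = 3.1·17.059279 = 52.883766 m
RSR: p² = 2 + d² − 2cos(α−β) + 2d(sin β − sin α) = 10.575132; p = √p² = 3.251943; φ = atan2(cos α − cos β, d − sin α + sin β) = 0.008849 rad; t = (α − φ) mod 2π = 1.289632 rad, q = (φ − β) mod 2π = 1.337089 rad → L = 3.1·(1.289632 + 3.251943 + 1.337089) = 3.1·5.878663 = 18.223856 m
LSR: p² = d² − 2 + 2cos(α−β) + 2d(sin α + sin β) = 23.072127; p = √p² = 4.803345; φ = atan2(−cos α − cos β, d + sin α + sin β) − atan2(−2, p) = 0.296532 rad; t = (φ − α) mod 2π = 5.281236 rad, q = (φ − β) mod 2π = 1.624772 rad → L = 3.1·(5.281236 + 4.803345 + 1.624772) = 3.1·11.709353 = 36.298995 m
RSL: p² = d² − 2 + 2cos(α−β) − 2d(sin α + sin β) = 23.229280; p = √p² = 4.819676; φ = atan2(cos α + cos β, d − sin α − sin β) − atan2(2, p) = -0.295613 rad; t = (α − φ) mod 2π = 1.594094 rad, q = (β − φ) mod 2π = 5.250559 rad → L = 3.1·(1.594094 + 4.819676 + 5.250559) = 3.1·11.664330 = 36.159422 m
RLR: c = (6 − d² + 2cos(α−β) + 2d(sin α − sin β))/8 = -0.321892; p = 2π − arccos c = 4.384662 rad; φ = atan2(cos α − cos β, d − sin α + sin β) = 0.008849 rad; t = (α − φ + p/2) mod 2π = 3.481963 rad, q = (α − β − t + p) mod 2π = 3.529420 rad → L = 3.1·(3.481963 + 4.384662 + 3.529420) = 3.1·11.396045 = 35.327740 m
LRL: c = (6 − d² + 2cos(α−β) − 2d(sin α − sin β))/8 = -5.336140, |c| > 1 → infeasible
Shortest: RSR with L = 18.223856 m ≈ 18.2239 m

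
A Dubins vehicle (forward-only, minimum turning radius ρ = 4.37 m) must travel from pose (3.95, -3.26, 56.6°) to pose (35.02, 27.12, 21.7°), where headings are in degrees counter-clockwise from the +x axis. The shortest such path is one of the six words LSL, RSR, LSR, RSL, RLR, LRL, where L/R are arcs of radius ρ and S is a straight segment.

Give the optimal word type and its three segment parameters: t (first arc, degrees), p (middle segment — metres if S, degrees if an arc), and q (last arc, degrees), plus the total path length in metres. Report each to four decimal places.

RSR: t = 11.9097°, p = 40.8451 m, q = 22.9903°, L = 43.5069 m

Let ψ = atan2(Δy, Δx) = atan2(30.38, 31.07) = 44.3567° be the start→goal bearing.
Normalize: d = |goal − start| / ρ = 43.454451/4.37 = 9.943810, α = (θ_start − ψ) mod 360° = 12.2433° = 0.213686 rad, β = (θ_goal − ψ) mod 360° = 337.3433° = 5.887752 rad.
Common terms: sin α = 0.212064, cos α = 0.977256, sin β = -0.385208, cos β = 0.922830, cos(α−β) = 0.820152, d² = 98.879363. Work in radians in the unit-radius frame; every candidate has L = ρ·(t + p + q).
LSL: p² = 2 + d² − 2cos(α−β) + 2d(sin α − sin β) = 111.117381; p = √p² = 10.541223; φ = atan2(cos β − cos α, d + sin α − sin β) = -0.005163 rad; t = (φ − α) mod 2π = 6.064336 rad, q = (β − φ) mod 2π = 5.892915 rad → L = 4.37·(6.064336 + 10.541223 + 5.892915) = 4.37·22.498474 = 98.318330 m
RSR: p² = 2 + d² − 2cos(α−β) + 2d(sin β − sin α) = 87.360737; p = √p² = 9.346697; φ = atan2(cos α − cos β, d − sin α + sin β) = 0.005823 rad; t = (α − φ) mod 2π = 0.207863 rad, q = (φ − β) mod 2π = 0.401257 rad → L = 4.37·(0.207863 + 9.346697 + 0.401257) = 4.37·9.955816 = 43.506918 m
LSR: p² = d² − 2 + 2cos(α−β) + 2d(sin α + sin β) = 95.076235; p = √p² = 9.750704; φ = atan2(−cos α − cos β, d + sin α + sin β) − atan2(−2, p) = 0.010236 rad; t = (φ − α) mod 2π = 6.079735 rad, q = (φ − β) mod 2π = 0.405670 rad → L = 4.37·(6.079735 + 9.750704 + 0.405670) = 4.37·16.236110 = 70.951799 m
RSL: p² = d² − 2 + 2cos(α−β) − 2d(sin α + sin β) = 101.963098; p = √p² = 10.097678; φ = atan2(cos α + cos β, d − sin α − sin β) − atan2(2, p) = -0.009885 rad; t = (α − φ) mod 2π = 0.223572 rad, q = (β − φ) mod 2π = 5.897637 rad → L = 4.37·(0.223572 + 10.097678 + 5.897637) = 4.37·16.218887 = 70.876534 m
RLR: c = (6 − d² + 2cos(α−β) + 2d(sin α − sin β))/8 = -9.920092, |c| > 1 → infeasible
LRL: c = (6 − d² + 2cos(α−β) − 2d(sin α − sin β))/8 = -12.889673, |c| > 1 → infeasible
Shortest: RSR with L = 43.506918 m ≈ 43.5069 m
Convert RSR to answer units (arcs ×180/π): t = 0.207863·180/π = 11.9097°, p = ρ·p = 4.37·9.346697 = 40.8451 m, q = 0.401257·180/π = 22.9903°, L = 43.5069 m.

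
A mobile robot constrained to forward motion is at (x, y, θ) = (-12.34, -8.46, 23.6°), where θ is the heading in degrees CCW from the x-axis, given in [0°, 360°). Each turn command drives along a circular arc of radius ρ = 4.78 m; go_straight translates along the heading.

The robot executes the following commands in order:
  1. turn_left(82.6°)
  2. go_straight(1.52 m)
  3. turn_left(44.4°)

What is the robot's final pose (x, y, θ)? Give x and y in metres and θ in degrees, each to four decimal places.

(-12.3312, 1.5443, 150.6000°)

set_pose: (x, y, θ) = (-12.3400, -8.4600, 23.6000°), ρ = 4.78
turn_left(82.6°): centre at ρ to the left, rotate +82.6° → (-9.6635, -2.7462, 106.2000°)
go_straight(1.52): x += 1.52·cos θ, y += 1.52·sin θ → (-10.0875, -1.2866, 106.2000°)
turn_left(44.4°): centre at ρ to the left, rotate +44.4° → (-12.3312, 1.5443, 150.6000°)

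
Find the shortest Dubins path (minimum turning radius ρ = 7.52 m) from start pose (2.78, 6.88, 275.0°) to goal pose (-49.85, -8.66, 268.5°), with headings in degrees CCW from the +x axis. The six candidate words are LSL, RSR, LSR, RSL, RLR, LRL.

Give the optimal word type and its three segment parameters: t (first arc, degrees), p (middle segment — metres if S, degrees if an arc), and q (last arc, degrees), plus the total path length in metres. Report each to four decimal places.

RSL: t = 94.9369°, p = 37.6378 m, q = 88.4369°, L = 61.7054 m

Let ψ = atan2(Δy, Δx) = atan2(-15.54, -52.63) = -163.5498° be the start→goal bearing.
Normalize: d = |goal − start| / ρ = 54.876302/7.52 = 7.297381, α = (θ_start − ψ) mod 360° = 78.5498° = 1.370952 rad, β = (θ_goal − ψ) mod 360° = 72.0498° = 1.257506 rad.
Common terms: sin α = 0.980098, cos α = 0.198517, sin β = 0.951325, cos β = 0.308191, cos(α−β) = 0.993572, d² = 53.251763. Work in radians in the unit-radius frame; every candidate has L = ρ·(t + p + q).
LSL: p² = 2 + d² − 2cos(α−β) + 2d(sin α − sin β) = 53.684553; p = √p² = 7.326974; φ = atan2(cos β − cos α, d + sin α − sin β) = 0.014969 rad; t = (φ − α) mod 2π = 4.927202 rad, q = (β − φ) mod 2π = 1.242537 rad → L = 7.52·(4.927202 + 7.326974 + 1.242537) = 7.52·13.496713 = 101.495284 m
RSR: p² = 2 + d² − 2cos(α−β) + 2d(sin β − sin α) = 52.844685; p = √p² = 7.269435; φ = atan2(cos α − cos β, d − sin α + sin β) = -0.015088 rad; t = (α − φ) mod 2π = 1.386040 rad, q = (φ − β) mod 2π = 5.010592 rad → L = 7.52·(1.386040 + 7.269435 + 5.010592) = 7.52·13.666067 = 102.768822 m
LSR: p² = d² − 2 + 2cos(α−β) + 2d(sin α + sin β) = 81.427551; p = √p² = 9.023722; φ = atan2(−cos α − cos β, d + sin α + sin β) − atan2(−2, p) = 0.163262 rad; t = (φ − α) mod 2π = 5.075495 rad, q = (φ − β) mod 2π = 5.188942 rad → L = 7.52·(5.075495 + 9.023722 + 5.188942) = 7.52·19.288159 = 145.046955 m
RSL: p² = d² − 2 + 2cos(α−β) − 2d(sin α + sin β) = 25.050262; p = √p² = 5.005024; φ = atan2(cos α + cos β, d − sin α − sin β) − atan2(2, p) = -0.286009 rad; t = (α − φ) mod 2π = 1.656962 rad, q = (β − φ) mod 2π = 1.543515 rad → L = 7.52·(1.656962 + 5.005024 + 1.543515) = 7.52·8.205500 = 61.705363 m
RLR: c = (6 − d² + 2cos(α−β) + 2d(sin α − sin β))/8 = -5.605586, |c| > 1 → infeasible
LRL: c = (6 − d² + 2cos(α−β) − 2d(sin α − sin β))/8 = -5.710569, |c| > 1 → infeasible
Shortest: RSL with L = 61.705363 m ≈ 61.7054 m
Convert RSL to answer units (arcs ×180/π): t = 1.656962·180/π = 94.9369°, p = ρ·p = 7.52·5.005024 = 37.6378 m, q = 1.543515·180/π = 88.4369°, L = 61.7054 m.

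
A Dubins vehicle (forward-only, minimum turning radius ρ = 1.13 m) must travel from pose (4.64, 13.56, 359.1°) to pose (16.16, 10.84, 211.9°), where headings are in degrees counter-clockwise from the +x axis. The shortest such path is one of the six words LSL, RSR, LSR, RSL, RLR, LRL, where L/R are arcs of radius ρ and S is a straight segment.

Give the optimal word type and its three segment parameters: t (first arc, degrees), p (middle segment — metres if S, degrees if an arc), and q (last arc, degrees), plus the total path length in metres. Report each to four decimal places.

RSR: t = 2.3998°, p = 10.9588 m, q = 144.8002°, L = 13.8619 m

Let ψ = atan2(Δy, Δx) = atan2(-2.72, 11.52) = -13.2849° be the start→goal bearing.
Normalize: d = |goal − start| / ρ = 11.836756/1.13 = 10.475006, α = (θ_start − ψ) mod 360° = 12.3849° = 0.216157 rad, β = (θ_goal − ψ) mod 360° = 225.1849° = 3.930217 rad.
Common terms: sin α = 0.214477, cos α = 0.976729, sin β = -0.709385, cos β = -0.704822, cos(α−β) = -0.840567, d² = 109.725742. Work in radians in the unit-radius frame; every candidate has L = ρ·(t + p + q).
LSL: p² = 2 + d² − 2cos(α−β) + 2d(sin α − sin β) = 132.761793; p = √p² = 11.522230; φ = atan2(cos β − cos α, d + sin α − sin β) = -0.146463 rad; t = (φ − α) mod 2π = 5.920566 rad, q = (β − φ) mod 2π = 4.076680 rad → L = 1.13·(5.920566 + 11.522230 + 4.076680) = 1.13·21.519476 = 24.317008 m
RSR: p² = 2 + d² − 2cos(α−β) + 2d(sin β − sin α) = 94.051957; p = √p² = 9.698039; φ = atan2(cos α − cos β, d − sin α + sin β) = 0.174272 rad; t = (α − φ) mod 2π = 0.041885 rad, q = (φ − β) mod 2π = 2.527240 rad → L = 1.13·(0.041885 + 9.698039 + 2.527240) = 1.13·12.267163 = 13.861895 m
LSR: p² = d² − 2 + 2cos(α−β) + 2d(sin α + sin β) = 95.676297; p = √p² = 9.781426; φ = atan2(−cos α − cos β, d + sin α + sin β) − atan2(−2, p) = 0.174451 rad; t = (φ − α) mod 2π = 6.241480 rad, q = (φ − β) mod 2π = 2.527419 rad → L = 1.13·(6.241480 + 9.781426 + 2.527419) = 1.13·18.550324 = 20.961867 m
RSL: p² = d² − 2 + 2cos(α−β) − 2d(sin α + sin β) = 116.412921; p = √p² = 10.789482; φ = atan2(cos α + cos β, d − sin α − sin β) − atan2(2, p) = -0.158504 rad; t = (α − φ) mod 2π = 0.374660 rad, q = (β − φ) mod 2π = 4.088721 rad → L = 1.13·(0.374660 + 10.789482 + 4.088721) = 1.13·15.252864 = 17.235736 m
RLR: c = (6 − d² + 2cos(α−β) + 2d(sin α − sin β))/8 = -10.756495, |c| > 1 → infeasible
LRL: c = (6 − d² + 2cos(α−β) − 2d(sin α − sin β))/8 = -15.595224, |c| > 1 → infeasible
Shortest: RSR with L = 13.861895 m ≈ 13.8619 m
Convert RSR to answer units (arcs ×180/π): t = 0.041885·180/π = 2.3998°, p = ρ·p = 1.13·9.698039 = 10.9588 m, q = 2.527240·180/π = 144.8002°, L = 13.8619 m.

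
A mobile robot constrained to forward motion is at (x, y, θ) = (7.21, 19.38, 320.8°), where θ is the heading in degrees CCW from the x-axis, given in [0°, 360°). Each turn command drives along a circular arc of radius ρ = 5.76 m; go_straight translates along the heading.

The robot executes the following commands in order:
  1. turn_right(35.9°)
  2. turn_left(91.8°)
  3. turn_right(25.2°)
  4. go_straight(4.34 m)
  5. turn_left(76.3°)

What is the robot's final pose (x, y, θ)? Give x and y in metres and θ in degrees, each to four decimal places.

set_pose: (x, y, θ) = (7.2100, 19.3800, 320.8000°), ρ = 5.76
turn_right(35.9°): centre at ρ to the right, rotate −35.9° → (9.1358, 16.3974, 284.9000°)
turn_left(91.8°): centre at ρ to the left, rotate +91.8° → (16.3574, 12.3614, 376.7000° ≡ 16.7000°)
turn_right(25.2°): centre at ρ to the right, rotate −25.2° → (18.8639, 12.5411, -8.5000° ≡ 351.5000°)
go_straight(4.34): x += 4.34·cos θ, y += 4.34·sin θ → (23.1563, 11.8996, 351.5000°)
turn_left(76.3°): centre at ρ to the left, rotate +76.3° → (29.3407, 15.4200, 427.8000° ≡ 67.8000°)

(29.3407, 15.4200, 67.8000°)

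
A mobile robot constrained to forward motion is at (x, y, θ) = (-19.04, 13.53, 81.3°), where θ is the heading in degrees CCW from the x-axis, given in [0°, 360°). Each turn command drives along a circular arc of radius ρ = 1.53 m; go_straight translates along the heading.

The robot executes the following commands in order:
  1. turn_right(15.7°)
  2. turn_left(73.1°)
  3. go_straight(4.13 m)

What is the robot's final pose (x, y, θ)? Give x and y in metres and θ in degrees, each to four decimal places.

set_pose: (x, y, θ) = (-19.0400, 13.5300, 81.3000°), ρ = 1.53
turn_right(15.7°): centre at ρ to the right, rotate −15.7° → (-18.9210, 13.9306, 65.6000°)
turn_left(73.1°): centre at ρ to the left, rotate +73.1° → (-19.3045, 15.7121, 138.7000°)
go_straight(4.13): x += 4.13·cos θ, y += 4.13·sin θ → (-22.4072, 18.4379, 138.7000°)

(-22.4072, 18.4379, 138.7000°)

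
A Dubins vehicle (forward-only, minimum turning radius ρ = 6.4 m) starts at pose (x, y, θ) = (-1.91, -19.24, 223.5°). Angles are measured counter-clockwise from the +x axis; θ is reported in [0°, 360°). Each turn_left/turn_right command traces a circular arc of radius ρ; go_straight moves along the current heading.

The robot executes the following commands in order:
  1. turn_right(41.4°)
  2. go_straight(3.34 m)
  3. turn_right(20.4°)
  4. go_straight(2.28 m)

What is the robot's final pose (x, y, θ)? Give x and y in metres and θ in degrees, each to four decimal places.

set_pose: (x, y, θ) = (-1.9100, -19.2400, 223.5000°), ρ = 6.4
turn_right(41.4°): centre at ρ to the right, rotate −41.4° → (-6.0809, -20.9933, 182.1000°)
go_straight(3.34): x += 3.34·cos θ, y += 3.34·sin θ → (-9.4187, -21.1157, 182.1000°)
turn_right(20.4°): centre at ρ to the right, rotate −20.4° → (-11.6628, -20.7963, 161.7000°)
go_straight(2.28): x += 2.28·cos θ, y += 2.28·sin θ → (-13.8275, -20.0804, 161.7000°)

(-13.8275, -20.0804, 161.7000°)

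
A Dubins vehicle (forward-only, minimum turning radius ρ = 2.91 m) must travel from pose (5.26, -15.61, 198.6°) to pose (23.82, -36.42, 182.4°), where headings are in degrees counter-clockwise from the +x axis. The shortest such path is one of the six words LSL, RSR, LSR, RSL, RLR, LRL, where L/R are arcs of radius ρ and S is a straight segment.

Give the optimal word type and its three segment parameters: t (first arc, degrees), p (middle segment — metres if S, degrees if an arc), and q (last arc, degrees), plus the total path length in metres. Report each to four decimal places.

Let ψ = atan2(Δy, Δx) = atan2(-20.81, 18.56) = -48.2709° be the start→goal bearing.
Normalize: d = |goal − start| / ρ = 27.884220/2.91 = 9.582206, α = (θ_start − ψ) mod 360° = 246.8709° = 4.308710 rad, β = (θ_goal − ψ) mod 360° = 230.6709° = 4.025967 rad.
Common terms: sin α = -0.919622, cos α = -0.392804, sin β = -0.773518, cos β = -0.633774, cos(α−β) = 0.960294, d² = 91.818672. Work in radians in the unit-radius frame; every candidate has L = ρ·(t + p + q).
LSL: p² = 2 + d² − 2cos(α−β) + 2d(sin α − sin β) = 89.098094; p = √p² = 9.439179; φ = atan2(cos β − cos α, d + sin α − sin β) = -0.025531 rad; t = (φ − α) mod 2π = 1.948944 rad, q = (β − φ) mod 2π = 4.051498 rad → L = 2.91·(1.948944 + 9.439179 + 4.051498) = 2.91·15.439621 = 44.929296 m
RSR: p² = 2 + d² − 2cos(α−β) + 2d(sin β − sin α) = 94.698076; p = √p² = 9.731294; φ = atan2(cos α − cos β, d − sin α + sin β) = 0.024765 rad; t = (α − φ) mod 2π = 4.283945 rad, q = (φ − β) mod 2π = 2.281983 rad → L = 2.91·(4.283945 + 9.731294 + 2.281983) = 2.91·16.297222 = 47.424917 m
LSR: p² = d² − 2 + 2cos(α−β) + 2d(sin α + sin β) = 59.291216; p = √p² = 7.700079; φ = atan2(−cos α − cos β, d + sin α + sin β) − atan2(−2, p) = 0.383522 rad; t = (φ − α) mod 2π = 2.357997 rad, q = (φ − β) mod 2π = 2.640740 rad → L = 2.91·(2.357997 + 7.700079 + 2.640740) = 2.91·12.698816 = 36.953556 m
RSL: p² = d² − 2 + 2cos(α−β) − 2d(sin α + sin β) = 124.187304; p = √p² = 11.143936; φ = atan2(cos α + cos β, d − sin α − sin β) − atan2(2, p) = -0.268375 rad; t = (α − φ) mod 2π = 4.577085 rad, q = (β − φ) mod 2π = 4.294342 rad → L = 2.91·(4.577085 + 11.143936 + 4.294342) = 2.91·20.015363 = 58.244706 m
RLR: c = (6 − d² + 2cos(α−β) + 2d(sin α − sin β))/8 = -10.837260, |c| > 1 → infeasible
LRL: c = (6 − d² + 2cos(α−β) − 2d(sin α − sin β))/8 = -10.137262, |c| > 1 → infeasible
Shortest: LSR with L = 36.953556 m ≈ 36.9536 m
Convert LSR to answer units (arcs ×180/π): t = 2.357997·180/π = 135.1033°, p = ρ·p = 2.91·7.700079 = 22.4072 m, q = 2.640740·180/π = 151.3033°, L = 36.9536 m.

LSR: t = 135.1033°, p = 22.4072 m, q = 151.3033°, L = 36.9536 m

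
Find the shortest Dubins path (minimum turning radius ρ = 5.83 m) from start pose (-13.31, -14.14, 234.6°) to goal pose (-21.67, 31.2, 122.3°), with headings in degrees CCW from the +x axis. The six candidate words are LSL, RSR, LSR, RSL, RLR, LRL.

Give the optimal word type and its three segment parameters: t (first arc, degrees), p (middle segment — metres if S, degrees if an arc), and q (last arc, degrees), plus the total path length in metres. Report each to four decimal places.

Let ψ = atan2(Δy, Δx) = atan2(45.34, -8.36) = 100.4471° be the start→goal bearing.
Normalize: d = |goal − start| / ρ = 46.104286/5.83 = 7.908111, α = (θ_start − ψ) mod 360° = 134.1529° = 2.341409 rad, β = (θ_goal − ψ) mod 360° = 21.8529° = 0.381405 rad.
Common terms: sin α = 0.717484, cos α = -0.696575, sin β = 0.372225, cos β = 0.928143, cos(α−β) = -0.379456, d² = 62.538217. Work in radians in the unit-radius frame; every candidate has L = ρ·(t + p + q).
LSL: p² = 2 + d² − 2cos(α−β) + 2d(sin α − sin β) = 70.757826; p = √p² = 8.411767; φ = atan2(cos β − cos α, d + sin α − sin β) = 0.194370 rad; t = (φ − α) mod 2π = 4.136146 rad, q = (β − φ) mod 2π = 0.187035 rad → L = 5.83·(4.136146 + 8.411767 + 0.187035) = 5.83·12.734948 = 74.244745 m
RSR: p² = 2 + d² − 2cos(α−β) + 2d(sin β − sin α) = 59.836433; p = √p² = 7.735401; φ = atan2(cos α − cos β, d − sin α + sin β) = -0.211612 rad; t = (α − φ) mod 2π = 2.553022 rad, q = (φ − β) mod 2π = 5.690168 rad → L = 5.83·(2.553022 + 7.735401 + 5.690168) = 5.83·15.978591 = 93.155187 m
LSR: p² = d² − 2 + 2cos(α−β) + 2d(sin α + sin β) = 77.014373; p = √p² = 8.775783; φ = atan2(−cos α − cos β, d + sin α + sin β) − atan2(−2, p) = 0.198343 rad; t = (φ − α) mod 2π = 4.140119 rad, q = (φ − β) mod 2π = 6.100123 rad → L = 5.83·(4.140119 + 8.775783 + 6.100123) = 5.83·19.016025 = 110.863426 m
RSL: p² = d² − 2 + 2cos(α−β) − 2d(sin α + sin β) = 42.544237; p = √p² = 6.522594; φ = atan2(cos α + cos β, d − sin α − sin β) − atan2(2, p) = -0.263576 rad; t = (α − φ) mod 2π = 2.604985 rad, q = (β − φ) mod 2π = 0.644981 rad → L = 5.83·(2.604985 + 6.522594 + 0.644981) = 5.83·9.772560 = 56.974025 m
RLR: c = (6 − d² + 2cos(α−β) + 2d(sin α − sin β))/8 = -6.479554, |c| > 1 → infeasible
LRL: c = (6 − d² + 2cos(α−β) − 2d(sin α − sin β))/8 = -7.844728, |c| > 1 → infeasible
Shortest: RSL with L = 56.974025 m ≈ 56.9740 m
Convert RSL to answer units (arcs ×180/π): t = 2.604985·180/π = 149.2547°, p = ρ·p = 5.83·6.522594 = 38.0267 m, q = 0.644981·180/π = 36.9547°, L = 56.9740 m.

RSL: t = 149.2547°, p = 38.0267 m, q = 36.9547°, L = 56.9740 m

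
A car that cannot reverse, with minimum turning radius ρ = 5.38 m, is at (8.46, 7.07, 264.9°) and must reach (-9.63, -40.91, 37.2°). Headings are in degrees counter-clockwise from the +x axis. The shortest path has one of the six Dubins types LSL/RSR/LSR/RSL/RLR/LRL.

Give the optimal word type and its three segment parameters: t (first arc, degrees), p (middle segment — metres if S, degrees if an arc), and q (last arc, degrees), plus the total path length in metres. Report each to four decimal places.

Let ψ = atan2(Δy, Δx) = atan2(-47.98, -18.09) = -110.6581° be the start→goal bearing.
Normalize: d = |goal − start| / ρ = 51.276978/5.38 = 9.531037, α = (θ_start − ψ) mod 360° = 15.5581° = 0.271539 rad, β = (θ_goal − ψ) mod 360° = 147.8581° = 2.580610 rad.
Common terms: sin α = 0.268215, cos α = 0.963359, sin β = 0.532019, cos β = -0.846733, cos(α−β) = -0.673013, d² = 90.840663. Work in radians in the unit-radius frame; every candidate has L = ρ·(t + p + q).
LSL: p² = 2 + d² − 2cos(α−β) + 2d(sin α − sin β) = 89.158037; p = √p² = 9.442353; φ = atan2(cos β − cos α, d + sin α − sin β) = -0.192893 rad; t = (φ − α) mod 2π = 5.818753 rad, q = (β − φ) mod 2π = 2.773503 rad → L = 5.38·(5.818753 + 9.442353 + 2.773503) = 5.38·18.034609 = 97.026198 m
RSR: p² = 2 + d² − 2cos(α−β) + 2d(sin β − sin α) = 99.215340; p = √p² = 9.960690; φ = atan2(cos α − cos β, d − sin α + sin β) = 0.182739 rad; t = (α − φ) mod 2π = 0.088800 rad, q = (φ − β) mod 2π = 3.885314 rad → L = 5.38·(0.088800 + 9.960690 + 3.885314) = 5.38·13.934804 = 74.969248 m
LSR: p² = d² − 2 + 2cos(α−β) + 2d(sin α + sin β) = 102.748743; p = √p² = 10.136505; φ = atan2(−cos α − cos β, d + sin α + sin β) − atan2(−2, p) = 0.183516 rad; t = (φ − α) mod 2π = 6.195162 rad, q = (φ − β) mod 2π = 3.886092 rad → L = 5.38·(6.195162 + 10.136505 + 3.886092) = 5.38·20.217760 = 108.771546 m
RSL: p² = d² − 2 + 2cos(α−β) − 2d(sin α + sin β) = 72.240534; p = √p² = 8.499443; φ = atan2(cos α + cos β, d − sin α − sin β) − atan2(2, p) = -0.217748 rad; t = (α − φ) mod 2π = 0.489287 rad, q = (β − φ) mod 2π = 2.798358 rad → L = 5.38·(0.489287 + 8.499443 + 2.798358) = 5.38·11.787088 = 63.414535 m
RLR: c = (6 − d² + 2cos(α−β) + 2d(sin α − sin β))/8 = -11.401918, |c| > 1 → infeasible
LRL: c = (6 − d² + 2cos(α−β) − 2d(sin α − sin β))/8 = -10.144755, |c| > 1 → infeasible
Shortest: RSL with L = 63.414535 m ≈ 63.4145 m
Convert RSL to answer units (arcs ×180/π): t = 0.489287·180/π = 28.0341°, p = ρ·p = 5.38·8.499443 = 45.7270 m, q = 2.798358·180/π = 160.3341°, L = 63.4145 m.

RSL: t = 28.0341°, p = 45.7270 m, q = 160.3341°, L = 63.4145 m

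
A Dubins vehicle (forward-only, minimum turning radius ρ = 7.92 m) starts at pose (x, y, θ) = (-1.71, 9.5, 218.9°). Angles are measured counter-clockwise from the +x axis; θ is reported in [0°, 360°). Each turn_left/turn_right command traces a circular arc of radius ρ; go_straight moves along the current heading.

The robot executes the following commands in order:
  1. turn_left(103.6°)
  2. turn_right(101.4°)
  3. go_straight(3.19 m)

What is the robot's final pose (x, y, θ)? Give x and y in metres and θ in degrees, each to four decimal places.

(-3.5768, -17.2957, 221.1000°)

set_pose: (x, y, θ) = (-1.7100, 9.5000, 218.9000°), ρ = 7.92
turn_left(103.6°): centre at ρ to the left, rotate +103.6° → (-1.5579, -2.9470, 322.5000°)
turn_right(101.4°): centre at ρ to the right, rotate −101.4° → (-1.1729, -15.1986, 221.1000°)
go_straight(3.19): x += 3.19·cos θ, y += 3.19·sin θ → (-3.5768, -17.2957, 221.1000°)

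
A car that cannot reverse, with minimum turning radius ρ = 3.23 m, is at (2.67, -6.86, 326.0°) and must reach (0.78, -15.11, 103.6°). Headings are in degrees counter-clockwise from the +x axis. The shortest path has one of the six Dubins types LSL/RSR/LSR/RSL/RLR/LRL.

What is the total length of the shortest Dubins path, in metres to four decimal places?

18.2384 m

Let ψ = atan2(Δy, Δx) = atan2(-8.25, -1.89) = -102.9033° be the start→goal bearing.
Normalize: d = |goal − start| / ρ = 8.463723/3.23 = 2.620348, α = (θ_start − ψ) mod 360° = 68.9033° = 1.202589 rad, β = (θ_goal − ψ) mod 360° = 206.5033° = 3.604162 rad.
Common terms: sin α = 0.932974, cos α = 0.359943, sin β = -0.446249, cos β = -0.894909, cos(α−β) = -0.738455, d² = 6.866221. Work in radians in the unit-radius frame; every candidate has L = ρ·(t + p + q).
LSL: p² = 2 + d² − 2cos(α−β) + 2d(sin α − sin β) = 17.571221; p = √p² = 4.191804; φ = atan2(cos β − cos α, d + sin α − sin β) = -0.304020 rad; t = (φ − α) mod 2π = 4.776576 rad, q = (β − φ) mod 2π = 3.908182 rad → L = 3.23·(4.776576 + 4.191804 + 3.908182) = 3.23·12.876562 = 41.591296 m
RSR: p² = 2 + d² − 2cos(α−β) + 2d(sin β − sin α) = 3.115043; p = √p² = 1.764949; φ = atan2(cos α − cos β, d − sin α + sin β) = 0.790898 rad; t = (α − φ) mod 2π = 0.411691 rad, q = (φ − β) mod 2π = 3.469921 rad → L = 3.23·(0.411691 + 1.764949 + 3.469921) = 3.23·5.646561 = 18.238391 m
LSR: p² = d² − 2 + 2cos(α−β) + 2d(sin α + sin β) = 5.940088; p = √p² = 2.437230; φ = atan2(−cos α − cos β, d + sin α + sin β) − atan2(−2, p) = 0.857684 rad; t = (φ − α) mod 2π = 5.938280 rad, q = (φ − β) mod 2π = 3.536707 rad → L = 3.23·(5.938280 + 2.437230 + 3.536707) = 3.23·11.912216 = 38.476457 m
RSL: p² = d² − 2 + 2cos(α−β) − 2d(sin α + sin β) = 0.838533; p = √p² = 0.915714; φ = atan2(cos α + cos β, d − sin α − sin β) − atan2(2, p) = -1.387094 rad; t = (α − φ) mod 2π = 2.589683 rad, q = (β − φ) mod 2π = 4.991256 rad → L = 3.23·(2.589683 + 0.915714 + 4.991256) = 3.23·8.496654 = 27.444193 m
RLR: c = (6 − d² + 2cos(α−β) + 2d(sin α − sin β))/8 = 0.610620; p = 2π − arccos c = 5.369232 rad; φ = atan2(cos α − cos β, d − sin α + sin β) = 0.790898 rad; t = (α − φ + p/2) mod 2π = 3.096307 rad, q = (α − β − t + p) mod 2π = 6.154537 rad → L = 3.23·(3.096307 + 5.369232 + 6.154537) = 3.23·14.620076 = 47.222845 m
LRL: c = (6 − d² + 2cos(α−β) − 2d(sin α − sin β))/8 = -1.196403, |c| > 1 → infeasible
Shortest: RSR with L = 18.238391 m ≈ 18.2384 m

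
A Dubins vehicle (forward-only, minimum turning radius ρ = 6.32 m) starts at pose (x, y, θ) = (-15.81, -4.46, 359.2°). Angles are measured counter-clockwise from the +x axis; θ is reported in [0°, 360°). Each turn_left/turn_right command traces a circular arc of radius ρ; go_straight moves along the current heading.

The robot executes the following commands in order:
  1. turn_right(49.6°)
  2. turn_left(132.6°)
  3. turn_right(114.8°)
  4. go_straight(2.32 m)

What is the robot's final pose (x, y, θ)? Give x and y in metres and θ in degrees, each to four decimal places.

(11.7236, -0.3634, 327.4000°)

set_pose: (x, y, θ) = (-15.8100, -4.4600, 359.2000°), ρ = 6.32
turn_right(49.6°): centre at ρ to the right, rotate −49.6° → (-11.0286, -6.7509, 309.6000°)
turn_left(132.6°): centre at ρ to the left, rotate +132.6° → (0.1026, -3.5801, 442.2000° ≡ 82.2000°)
turn_right(114.8°): centre at ρ to the right, rotate −114.8° → (9.7691, 0.8865, -32.6000° ≡ 327.4000°)
go_straight(2.32): x += 2.32·cos θ, y += 2.32·sin θ → (11.7236, -0.3634, 327.4000°)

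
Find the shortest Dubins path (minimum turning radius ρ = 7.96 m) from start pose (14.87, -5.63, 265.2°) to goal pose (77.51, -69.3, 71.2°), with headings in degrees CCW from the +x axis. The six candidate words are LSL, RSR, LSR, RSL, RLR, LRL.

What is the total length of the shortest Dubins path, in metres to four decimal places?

99.7308 m

Let ψ = atan2(Δy, Δx) = atan2(-63.67, 62.64) = -45.4672° be the start→goal bearing.
Normalize: d = |goal − start| / ρ = 89.317627/7.96 = 11.220807, α = (θ_start − ψ) mod 360° = 310.6672° = 5.422166 rad, β = (θ_goal − ψ) mod 360° = 116.6672° = 2.036227 rad.
Common terms: sin α = -0.758507, cos α = 0.651664, sin β = 0.893628, cos β = -0.448808, cos(α−β) = -0.970296, d² = 125.906519. Work in radians in the unit-radius frame; every candidate has L = ρ·(t + p + q).
LSL: p² = 2 + d² − 2cos(α−β) + 2d(sin α − sin β) = 92.770516; p = √p² = 9.631745; φ = atan2(cos β − cos α, d + sin α − sin β) = -0.114505 rad; t = (φ − α) mod 2π = 0.746515 rad, q = (β − φ) mod 2π = 2.150732 rad → L = 7.96·(0.746515 + 9.631745 + 2.150732) = 7.96·12.528992 = 99.730774 m
RSR: p² = 2 + d² − 2cos(α−β) + 2d(sin β − sin α) = 166.923705; p = √p² = 12.919896; φ = atan2(cos α − cos β, d − sin α + sin β) = 0.085280 rad; t = (α − φ) mod 2π = 5.336886 rad, q = (φ − β) mod 2π = 4.332238 rad → L = 7.96·(5.336886 + 12.919896 + 4.332238) = 7.96·22.589020 = 179.808597 m
LSR: p² = d² − 2 + 2cos(α−β) + 2d(sin α + sin β) = 124.998261; p = √p² = 11.180262; φ = atan2(−cos α − cos β, d + sin α + sin β) − atan2(−2, p) = 0.159153 rad; t = (φ − α) mod 2π = 1.020172 rad, q = (φ − β) mod 2π = 4.406111 rad → L = 7.96·(1.020172 + 11.180262 + 4.406111) = 7.96·16.606546 = 132.188103 m
RSL: p² = d² − 2 + 2cos(α−β) − 2d(sin α + sin β) = 118.933595; p = √p² = 10.905668; φ = atan2(cos α + cos β, d − sin α − sin β) − atan2(2, p) = -0.163079 rad; t = (α − φ) mod 2π = 5.585244 rad, q = (β − φ) mod 2π = 2.199305 rad → L = 7.96·(5.585244 + 10.905668 + 2.199305) = 7.96·18.690218 = 148.774133 m
RLR: c = (6 − d² + 2cos(α−β) + 2d(sin α − sin β))/8 = -19.865463, |c| > 1 → infeasible
LRL: c = (6 − d² + 2cos(α−β) − 2d(sin α − sin β))/8 = -10.596314, |c| > 1 → infeasible
Shortest: LSL with L = 99.730774 m ≈ 99.7308 m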